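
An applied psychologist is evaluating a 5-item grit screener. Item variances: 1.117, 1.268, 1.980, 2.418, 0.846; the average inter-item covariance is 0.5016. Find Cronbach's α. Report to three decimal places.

Σσᵢ² = 1.117 + 1.268 + 1.980 + 2.418 + 0.846 = 7.629
Sum of the 10 distinct covariances = 10 × 0.5016 = 5.0160
σ²_T = Σσᵢ² + 2·Σcov = 7.629 + 2 × 5.0160 = 17.6610
α = (5/4)·(1 − 7.629/17.6610) = 0.710

Cronbach's α = 0.710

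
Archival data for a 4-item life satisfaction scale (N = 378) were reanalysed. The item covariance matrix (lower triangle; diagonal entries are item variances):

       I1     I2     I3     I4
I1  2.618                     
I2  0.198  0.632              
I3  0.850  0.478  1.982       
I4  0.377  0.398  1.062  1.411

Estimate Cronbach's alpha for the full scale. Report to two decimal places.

Σσᵢ² = 2.618 + 0.632 + 1.982 + 1.411 = 6.643
Sum of the distinct covariances = 3.363
total variance = 6.643 + 2 × 3.363 = 13.369
α = (k/(k−1))·(1 − Σσᵢ²/total variance) = (4/3)·(1 − 6.643/13.369) = 0.67

Cronbach's alpha = 0.67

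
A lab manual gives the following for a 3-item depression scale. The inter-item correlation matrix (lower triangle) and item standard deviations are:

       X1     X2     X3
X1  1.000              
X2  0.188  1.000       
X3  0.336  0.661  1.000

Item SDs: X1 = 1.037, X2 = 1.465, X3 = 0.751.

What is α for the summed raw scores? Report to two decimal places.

α = 0.60

Σσ²ᵢ = 1.037² + 1.465² + 0.751² = 3.7856
Covariances σ_ij = r_ij · s_i · s_j:
  σ(X1,X2) = 0.188 × 1.037 × 1.465 = 0.2856
  σ(X1,X3) = 0.336 × 1.037 × 0.751 = 0.2617
  σ(X2,X3) = 0.661 × 1.465 × 0.751 = 0.7272
σ²_T = Σσ²ᵢ + 2·Σσ_ij = 3.7856 + 2 × 1.2745 = 6.3346
α = (3/2)·(1 − 3.7856/6.3346) = 0.60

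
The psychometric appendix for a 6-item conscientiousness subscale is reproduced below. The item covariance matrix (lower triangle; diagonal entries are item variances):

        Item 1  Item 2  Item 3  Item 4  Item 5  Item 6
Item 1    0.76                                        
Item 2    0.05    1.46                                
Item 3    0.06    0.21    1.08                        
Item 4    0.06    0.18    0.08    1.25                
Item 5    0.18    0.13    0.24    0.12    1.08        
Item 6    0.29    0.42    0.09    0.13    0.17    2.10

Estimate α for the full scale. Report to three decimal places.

Σσ²ᵢ = 0.76 + 1.46 + 1.08 + 1.25 + 1.08 + 2.10 = 7.73
Sum of the distinct covariances = 2.41
total variance = 7.73 + 2 × 2.41 = 12.55
α = (k/(k−1))·(1 − Σσ²ᵢ/total variance) = (6/5)·(1 − 7.73/12.55) = 0.461

α = 0.461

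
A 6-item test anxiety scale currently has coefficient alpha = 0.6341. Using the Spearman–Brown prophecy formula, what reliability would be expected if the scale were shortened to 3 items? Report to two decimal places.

predicted reliability = 0.46

Length factor m = 3/6 = 0.5000
α' = m·α / (1 − (1−m)·α)
   = 3/6 × 0.6341 / (1 − (1 − 3/6) × 0.6341)
   = 0.3170 / 0.6829 = 0.46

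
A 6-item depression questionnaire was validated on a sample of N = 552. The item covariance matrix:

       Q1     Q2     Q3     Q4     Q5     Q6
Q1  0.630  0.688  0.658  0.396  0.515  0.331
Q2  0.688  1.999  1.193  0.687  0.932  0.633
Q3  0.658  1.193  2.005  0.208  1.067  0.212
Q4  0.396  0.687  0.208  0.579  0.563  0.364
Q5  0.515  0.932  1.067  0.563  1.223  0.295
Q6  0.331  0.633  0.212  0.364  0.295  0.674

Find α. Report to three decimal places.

Σσ²ᵢ = 0.630 + 1.999 + 2.005 + 0.579 + 1.223 + 0.674 = 7.110
Σ_{i<j} σ_ij = 8.742
σ²_total = 7.110 + 2 × 8.742 = 24.594
α = (k/(k−1))·(1 − Σσ²ᵢ/σ²_total) = (6/5)·(1 − 7.110/24.594) = 0.853

α = 0.853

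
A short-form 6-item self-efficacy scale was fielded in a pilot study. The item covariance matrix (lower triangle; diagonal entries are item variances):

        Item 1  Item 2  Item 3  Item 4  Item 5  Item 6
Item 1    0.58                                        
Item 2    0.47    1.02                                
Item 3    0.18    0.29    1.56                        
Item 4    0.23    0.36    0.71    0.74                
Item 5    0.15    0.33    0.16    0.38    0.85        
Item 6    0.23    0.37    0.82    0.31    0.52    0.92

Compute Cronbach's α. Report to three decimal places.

sum of item variances = 0.58 + 1.02 + 1.56 + 0.74 + 0.85 + 0.92 = 5.67
Sum of the distinct covariances = 5.51
σ²_total = 5.67 + 2 × 5.51 = 16.69
α = (k/(k−1))·(1 − sum of item variances/σ²_total) = (6/5)·(1 − 5.67/16.69) = 0.792

Cronbach's α = 0.792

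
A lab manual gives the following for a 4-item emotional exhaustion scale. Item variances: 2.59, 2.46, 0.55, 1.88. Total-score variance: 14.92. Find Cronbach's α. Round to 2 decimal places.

ΣVar(i) = 2.59 + 2.46 + 0.55 + 1.88 = 7.48
α = (k/(k−1))·(1 − ΣVar(i)/total variance) = (4/3)·(1 − 7.48/14.92) = 0.66

α = 0.66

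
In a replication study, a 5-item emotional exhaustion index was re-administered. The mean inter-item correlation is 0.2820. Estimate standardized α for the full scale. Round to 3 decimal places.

Standardized α = k·r̄ / (1 + (k−1)·r̄) = 5 × 0.2820 / (1 + 4 × 0.2820)
  = 1.4100 / 2.1280 = 0.663

α = 0.663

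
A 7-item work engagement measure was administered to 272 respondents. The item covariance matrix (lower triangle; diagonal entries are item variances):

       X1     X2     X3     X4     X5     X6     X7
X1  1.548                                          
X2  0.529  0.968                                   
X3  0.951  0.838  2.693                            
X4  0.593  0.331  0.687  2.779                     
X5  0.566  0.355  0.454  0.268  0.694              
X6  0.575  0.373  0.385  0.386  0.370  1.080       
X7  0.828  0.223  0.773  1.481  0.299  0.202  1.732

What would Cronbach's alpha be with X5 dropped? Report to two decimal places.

Remaining items: X1, X2, X3, X4, X6, X7 (k = 6).
sum of item variances = 1.548 + 0.968 + 2.693 + 2.779 + 1.080 + 1.732 = 10.800
σ²_T = 10.800 + 2 × 9.155 = 29.110
α (item deleted) = (6/5)·(1 − 10.800/29.110) = 0.75

Cronbach's alpha = 0.75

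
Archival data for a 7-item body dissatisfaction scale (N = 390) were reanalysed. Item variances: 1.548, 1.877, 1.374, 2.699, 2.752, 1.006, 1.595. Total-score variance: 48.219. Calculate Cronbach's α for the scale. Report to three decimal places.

Σσ²ᵢ = 1.548 + 1.877 + 1.374 + 2.699 + 2.752 + 1.006 + 1.595 = 12.851
α = (k/(k−1))·(1 − Σσ²ᵢ/total variance) = (7/6)·(1 − 12.851/48.219) = 0.856

α = 0.856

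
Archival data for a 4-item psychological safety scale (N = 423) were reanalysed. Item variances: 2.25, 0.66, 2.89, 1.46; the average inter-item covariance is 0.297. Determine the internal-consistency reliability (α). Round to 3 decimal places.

α = 0.439

Σσ²ᵢ = 2.25 + 0.66 + 2.89 + 1.46 = 7.26
Sum of the 6 distinct covariances = 6 × 0.297 = 1.782
Var(T) = Σσ²ᵢ + 2·Σcov = 7.26 + 2 × 1.782 = 10.824
α = (4/3)·(1 − 7.26/10.824) = 0.439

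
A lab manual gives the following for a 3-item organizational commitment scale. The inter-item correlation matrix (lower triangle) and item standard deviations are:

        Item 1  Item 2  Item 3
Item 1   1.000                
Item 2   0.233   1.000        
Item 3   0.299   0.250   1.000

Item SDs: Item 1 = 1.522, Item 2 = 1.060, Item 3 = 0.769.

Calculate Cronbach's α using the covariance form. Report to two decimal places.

Σσ²ᵢ = 1.522² + 1.060² + 0.769² = 4.0314
Covariances σ_ij = r_ij · s_i · s_j:
  σ(Item 1,Item 2) = 0.233 × 1.522 × 1.060 = 0.3759
  σ(Item 1,Item 3) = 0.299 × 1.522 × 0.769 = 0.3500
  σ(Item 2,Item 3) = 0.250 × 1.060 × 0.769 = 0.2038
σ²_T = Σσ²ᵢ + 2·Σσ_ij = 4.0314 + 2 × 0.9297 = 5.8908
α = (3/2)·(1 − 4.0314/5.8908) = 0.47

Cronbach's α = 0.47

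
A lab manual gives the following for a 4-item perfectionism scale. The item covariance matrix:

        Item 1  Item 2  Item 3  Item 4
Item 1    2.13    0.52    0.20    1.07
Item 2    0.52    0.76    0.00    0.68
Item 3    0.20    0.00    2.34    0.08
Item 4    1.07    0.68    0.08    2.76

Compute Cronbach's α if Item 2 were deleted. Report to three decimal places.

Remaining items: Item 1, Item 3, Item 4 (k = 3).
Σσ²ᵢ = 2.13 + 2.34 + 2.76 = 7.23
Var(T) = 7.23 + 2 × 1.35 = 9.93
α (item deleted) = (3/2)·(1 − 7.23/9.93) = 0.408

Cronbach's α = 0.408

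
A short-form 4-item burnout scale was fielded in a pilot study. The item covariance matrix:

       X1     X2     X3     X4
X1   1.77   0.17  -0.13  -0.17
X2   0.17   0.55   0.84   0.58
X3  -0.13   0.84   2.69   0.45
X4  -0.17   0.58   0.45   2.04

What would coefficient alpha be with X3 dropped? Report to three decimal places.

α = 0.315

Remaining items: X1, X2, X4 (k = 3).
sum of item variances = 1.77 + 0.55 + 2.04 = 4.36
σ²_total = 4.36 + 2 × 0.58 = 5.52
α (item deleted) = (3/2)·(1 − 4.36/5.52) = 0.315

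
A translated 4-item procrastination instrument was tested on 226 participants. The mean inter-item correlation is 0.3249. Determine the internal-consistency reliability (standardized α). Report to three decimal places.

Standardized α = k·r̄ / (1 + (k−1)·r̄) = 4 × 0.3249 / (1 + 3 × 0.3249)
  = 1.2996 / 1.9747 = 0.658

standardized α = 0.658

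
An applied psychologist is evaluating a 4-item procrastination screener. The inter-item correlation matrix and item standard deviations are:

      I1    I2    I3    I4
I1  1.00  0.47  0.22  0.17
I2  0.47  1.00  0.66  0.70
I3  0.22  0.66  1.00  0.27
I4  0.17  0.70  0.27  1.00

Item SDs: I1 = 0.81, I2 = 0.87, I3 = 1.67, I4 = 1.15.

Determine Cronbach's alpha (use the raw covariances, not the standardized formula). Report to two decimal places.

Cronbach's alpha = 0.69

Σσ²ᵢ = 0.81² + 0.87² + 1.67² + 1.15² = 5.5244
Covariances σ_ij = r_ij · s_i · s_j:
  σ(I1,I2) = 0.47 × 0.81 × 0.87 = 0.3312
  σ(I1,I3) = 0.22 × 0.81 × 1.67 = 0.2976
  σ(I1,I4) = 0.17 × 0.81 × 1.15 = 0.1584
  σ(I2,I3) = 0.66 × 0.87 × 1.67 = 0.9589
  σ(I2,I4) = 0.70 × 0.87 × 1.15 = 0.7003
  σ(I3,I4) = 0.27 × 1.67 × 1.15 = 0.5185
σ²_T = Σσ²ᵢ + 2·Σσ_ij = 5.5244 + 2 × 2.9649 = 11.4542
α = (4/3)·(1 − 5.5244/11.4542) = 0.69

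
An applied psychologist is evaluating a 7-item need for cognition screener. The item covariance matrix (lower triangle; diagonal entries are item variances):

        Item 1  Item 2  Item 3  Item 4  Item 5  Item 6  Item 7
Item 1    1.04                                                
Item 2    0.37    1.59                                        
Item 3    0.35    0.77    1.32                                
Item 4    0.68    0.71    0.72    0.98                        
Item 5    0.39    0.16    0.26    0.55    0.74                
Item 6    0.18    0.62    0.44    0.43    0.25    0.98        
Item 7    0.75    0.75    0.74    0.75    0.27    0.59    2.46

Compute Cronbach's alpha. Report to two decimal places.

Cronbach's alpha = 0.82

sum of item variances = 1.04 + 1.59 + 1.32 + 0.98 + 0.74 + 0.98 + 2.46 = 9.11
Sum of off-diagonal covariances = 10.73
total variance = 9.11 + 2 × 10.73 = 30.57
α = (k/(k−1))·(1 − sum of item variances/total variance) = (7/6)·(1 − 9.11/30.57) = 0.82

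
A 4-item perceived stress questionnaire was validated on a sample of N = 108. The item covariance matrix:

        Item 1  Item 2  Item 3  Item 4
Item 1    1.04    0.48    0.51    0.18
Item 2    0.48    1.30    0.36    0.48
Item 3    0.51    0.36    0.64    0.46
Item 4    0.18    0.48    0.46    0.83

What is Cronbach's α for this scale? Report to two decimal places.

Cronbach's α = 0.75

Σσᵢ² = 1.04 + 1.30 + 0.64 + 0.83 = 3.81
Sum of off-diagonal covariances = 2.47
σ²_total = 3.81 + 2 × 2.47 = 8.75
α = (k/(k−1))·(1 − Σσᵢ²/σ²_total) = (4/3)·(1 − 3.81/8.75) = 0.75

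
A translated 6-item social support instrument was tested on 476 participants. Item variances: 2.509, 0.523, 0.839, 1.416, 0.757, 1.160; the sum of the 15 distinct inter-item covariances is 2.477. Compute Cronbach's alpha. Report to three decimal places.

ΣVar(i) = 2.509 + 0.523 + 0.839 + 1.416 + 0.757 + 1.160 = 7.204
Sum of distinct covariances = 2.477
total variance = ΣVar(i) + 2·Σcov = 7.204 + 2 × 2.477 = 12.158
α = (6/5)·(1 − 7.204/12.158) = 0.489

Cronbach's alpha = 0.489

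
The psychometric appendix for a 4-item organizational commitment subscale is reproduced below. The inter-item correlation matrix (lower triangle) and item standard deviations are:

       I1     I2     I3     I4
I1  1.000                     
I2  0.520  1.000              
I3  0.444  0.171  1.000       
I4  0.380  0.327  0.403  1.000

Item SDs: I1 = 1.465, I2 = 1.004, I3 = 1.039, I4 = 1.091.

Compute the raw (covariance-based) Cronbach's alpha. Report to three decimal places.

Σσ²ᵢ = 1.465² + 1.004² + 1.039² + 1.091² = 5.4240
Covariances σ_ij = r_ij · s_i · s_j:
  σ(I1,I2) = 0.520 × 1.465 × 1.004 = 0.7648
  σ(I1,I3) = 0.444 × 1.465 × 1.039 = 0.6758
  σ(I1,I4) = 0.380 × 1.465 × 1.091 = 0.6074
  σ(I2,I3) = 0.171 × 1.004 × 1.039 = 0.1784
  σ(I2,I4) = 0.327 × 1.004 × 1.091 = 0.3582
  σ(I3,I4) = 0.403 × 1.039 × 1.091 = 0.4568
σ²_T = Σσ²ᵢ + 2·Σσ_ij = 5.4240 + 2 × 3.0414 = 11.5068
α = (4/3)·(1 − 5.4240/11.5068) = 0.705

Cronbach's alpha = 0.705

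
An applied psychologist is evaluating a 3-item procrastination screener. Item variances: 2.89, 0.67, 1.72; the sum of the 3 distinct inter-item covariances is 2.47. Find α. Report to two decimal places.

sum of item variances = 2.89 + 0.67 + 1.72 = 5.28
Sum of distinct covariances = 2.47
Var(T) = sum of item variances + 2·Σcov = 5.28 + 2 × 2.47 = 10.22
α = (3/2)·(1 − 5.28/10.22) = 0.73

α = 0.73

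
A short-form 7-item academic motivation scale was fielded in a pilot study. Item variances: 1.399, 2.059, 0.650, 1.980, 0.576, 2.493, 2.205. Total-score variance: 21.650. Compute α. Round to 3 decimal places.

α = 0.554

Σσᵢ² = 1.399 + 2.059 + 0.650 + 1.980 + 0.576 + 2.493 + 2.205 = 11.362
α = (k/(k−1))·(1 − Σσᵢ²/Var(T)) = (7/6)·(1 − 11.362/21.650) = 0.554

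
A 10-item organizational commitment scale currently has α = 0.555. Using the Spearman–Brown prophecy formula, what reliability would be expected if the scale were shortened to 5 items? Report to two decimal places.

Length factor m = 5/10 = 0.5000
α' = m·α / (1 − (1−m)·α)
   = 5/10 × 0.555 / (1 − (1 − 5/10) × 0.555)
   = 0.2775 / 0.7225 = 0.38

predicted reliability = 0.38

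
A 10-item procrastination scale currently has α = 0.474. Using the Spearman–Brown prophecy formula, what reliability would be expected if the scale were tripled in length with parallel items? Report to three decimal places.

Length factor m = 3
α' = m·α / (1 + (m−1)·α)
   = 3 × 0.474 / (1 + (3 − 1) × 0.474)
   = 1.4220 / 1.9480 = 0.730

predicted reliability = 0.730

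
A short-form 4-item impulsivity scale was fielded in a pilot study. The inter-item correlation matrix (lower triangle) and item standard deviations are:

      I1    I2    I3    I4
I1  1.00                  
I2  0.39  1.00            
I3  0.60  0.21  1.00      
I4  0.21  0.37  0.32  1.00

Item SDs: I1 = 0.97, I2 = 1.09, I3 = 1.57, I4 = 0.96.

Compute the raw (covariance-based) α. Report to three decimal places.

α = 0.666

Σσ²ᵢ = 0.97² + 1.09² + 1.57² + 0.96² = 5.5155
Covariances σ_ij = r_ij · s_i · s_j:
  σ(I1,I2) = 0.39 × 0.97 × 1.09 = 0.4123
  σ(I1,I3) = 0.60 × 0.97 × 1.57 = 0.9137
  σ(I1,I4) = 0.21 × 0.97 × 0.96 = 0.1956
  σ(I2,I3) = 0.21 × 1.09 × 1.57 = 0.3594
  σ(I2,I4) = 0.37 × 1.09 × 0.96 = 0.3872
  σ(I3,I4) = 0.32 × 1.57 × 0.96 = 0.4823
σ²_T = Σσ²ᵢ + 2·Σσ_ij = 5.5155 + 2 × 2.7505 = 11.0165
α = (4/3)·(1 − 5.5155/11.0165) = 0.666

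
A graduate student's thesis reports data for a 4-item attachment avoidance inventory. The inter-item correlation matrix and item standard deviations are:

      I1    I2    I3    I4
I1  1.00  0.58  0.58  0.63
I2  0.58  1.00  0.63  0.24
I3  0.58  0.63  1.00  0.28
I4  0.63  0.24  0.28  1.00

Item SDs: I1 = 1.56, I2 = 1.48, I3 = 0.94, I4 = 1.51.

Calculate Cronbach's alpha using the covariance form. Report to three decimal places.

Σσ²ᵢ = 1.56² + 1.48² + 0.94² + 1.51² = 7.7877
Covariances σ_ij = r_ij · s_i · s_j:
  σ(I1,I2) = 0.58 × 1.56 × 1.48 = 1.3391
  σ(I1,I3) = 0.58 × 1.56 × 0.94 = 0.8505
  σ(I1,I4) = 0.63 × 1.56 × 1.51 = 1.4840
  σ(I2,I3) = 0.63 × 1.48 × 0.94 = 0.8765
  σ(I2,I4) = 0.24 × 1.48 × 1.51 = 0.5364
  σ(I3,I4) = 0.28 × 0.94 × 1.51 = 0.3974
σ²_T = Σσ²ᵢ + 2·Σσ_ij = 7.7877 + 2 × 5.4839 = 18.7555
α = (4/3)·(1 − 7.7877/18.7555) = 0.780

Cronbach's alpha = 0.780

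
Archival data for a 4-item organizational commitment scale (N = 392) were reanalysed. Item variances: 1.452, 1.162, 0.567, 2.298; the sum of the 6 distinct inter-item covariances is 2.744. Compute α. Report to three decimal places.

Σσᵢ² = 1.452 + 1.162 + 0.567 + 2.298 = 5.479
Sum of distinct covariances = 2.744
total variance = Σσᵢ² + 2·Σcov = 5.479 + 2 × 2.744 = 10.967
α = (4/3)·(1 − 5.479/10.967) = 0.667

α = 0.667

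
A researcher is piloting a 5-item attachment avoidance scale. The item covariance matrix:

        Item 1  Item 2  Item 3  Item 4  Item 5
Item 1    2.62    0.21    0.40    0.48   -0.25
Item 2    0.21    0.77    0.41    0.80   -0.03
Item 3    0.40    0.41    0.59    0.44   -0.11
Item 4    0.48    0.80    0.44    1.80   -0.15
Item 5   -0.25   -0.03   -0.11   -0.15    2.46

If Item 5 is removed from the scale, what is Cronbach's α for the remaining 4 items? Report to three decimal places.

Remaining items: Item 1, Item 2, Item 3, Item 4 (k = 4).
ΣVar(i) = 2.62 + 0.77 + 0.59 + 1.80 = 5.78
σ²_total = 5.78 + 2 × 2.74 = 11.26
α (item deleted) = (4/3)·(1 − 5.78/11.26) = 0.649

α = 0.649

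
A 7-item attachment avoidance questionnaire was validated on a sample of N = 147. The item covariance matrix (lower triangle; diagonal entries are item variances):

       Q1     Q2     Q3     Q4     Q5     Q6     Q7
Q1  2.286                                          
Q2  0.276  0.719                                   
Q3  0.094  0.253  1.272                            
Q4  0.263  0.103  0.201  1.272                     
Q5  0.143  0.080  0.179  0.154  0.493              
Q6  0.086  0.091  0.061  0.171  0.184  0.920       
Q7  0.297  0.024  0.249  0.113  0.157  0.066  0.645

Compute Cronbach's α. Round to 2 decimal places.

α = 0.54

sum of item variances = 2.286 + 0.719 + 1.272 + 1.272 + 0.493 + 0.920 + 0.645 = 7.607
Sum of the distinct covariances = 3.245
σ²_total = 7.607 + 2 × 3.245 = 14.097
α = (k/(k−1))·(1 − sum of item variances/σ²_total) = (7/6)·(1 − 7.607/14.097) = 0.54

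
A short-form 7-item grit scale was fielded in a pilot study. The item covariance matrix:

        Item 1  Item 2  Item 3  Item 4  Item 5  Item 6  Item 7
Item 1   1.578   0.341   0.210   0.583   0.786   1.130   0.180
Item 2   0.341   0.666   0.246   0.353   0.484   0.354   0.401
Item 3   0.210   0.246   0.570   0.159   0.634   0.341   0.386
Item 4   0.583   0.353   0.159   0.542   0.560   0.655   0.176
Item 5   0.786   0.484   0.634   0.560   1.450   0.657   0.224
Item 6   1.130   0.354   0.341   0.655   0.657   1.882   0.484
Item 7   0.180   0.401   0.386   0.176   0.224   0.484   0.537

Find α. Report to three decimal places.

α = 0.841

Σσ²ᵢ = 1.578 + 0.666 + 0.570 + 0.542 + 1.450 + 1.882 + 0.537 = 7.225
Σ_{i<j} σ_ij = 9.344
total variance = 7.225 + 2 × 9.344 = 25.913
α = (k/(k−1))·(1 − Σσ²ᵢ/total variance) = (7/6)·(1 − 7.225/25.913) = 0.841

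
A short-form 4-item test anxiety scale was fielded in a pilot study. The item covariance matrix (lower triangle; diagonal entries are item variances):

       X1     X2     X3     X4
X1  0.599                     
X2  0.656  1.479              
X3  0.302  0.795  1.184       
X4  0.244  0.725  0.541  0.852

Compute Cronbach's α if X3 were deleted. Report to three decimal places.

α = 0.789

Remaining items: X1, X2, X4 (k = 3).
ΣVar(i) = 0.599 + 1.479 + 0.852 = 2.930
Var(T) = 2.930 + 2 × 1.625 = 6.180
α (item deleted) = (3/2)·(1 − 2.930/6.180) = 0.789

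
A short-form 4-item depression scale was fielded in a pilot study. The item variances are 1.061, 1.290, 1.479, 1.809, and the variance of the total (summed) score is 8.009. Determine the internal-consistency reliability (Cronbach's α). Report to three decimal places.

α = 0.395

ΣVar(i) = 1.061 + 1.290 + 1.479 + 1.809 = 5.639
α = (k/(k−1))·(1 − ΣVar(i)/Var(T)) = (4/3)·(1 − 5.639/8.009) = 0.395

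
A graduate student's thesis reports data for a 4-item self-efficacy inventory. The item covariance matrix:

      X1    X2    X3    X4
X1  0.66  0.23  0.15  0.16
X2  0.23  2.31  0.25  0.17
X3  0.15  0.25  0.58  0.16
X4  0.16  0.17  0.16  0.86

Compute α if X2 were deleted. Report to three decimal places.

α = 0.464

Remaining items: X1, X3, X4 (k = 3).
Σσᵢ² = 0.66 + 0.58 + 0.86 = 2.10
Var(T) = 2.10 + 2 × 0.47 = 3.04
α (item deleted) = (3/2)·(1 − 2.10/3.04) = 0.464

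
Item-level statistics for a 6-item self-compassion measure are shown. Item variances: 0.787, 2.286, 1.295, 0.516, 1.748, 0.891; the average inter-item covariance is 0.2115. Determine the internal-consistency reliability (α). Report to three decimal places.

Σσᵢ² = 0.787 + 2.286 + 1.295 + 0.516 + 1.748 + 0.891 = 7.523
Sum of the 15 distinct covariances = 15 × 0.2115 = 3.1725
σ²_total = Σσᵢ² + 2·Σcov = 7.523 + 2 × 3.1725 = 13.8680
α = (6/5)·(1 − 7.523/13.8680) = 0.549

α = 0.549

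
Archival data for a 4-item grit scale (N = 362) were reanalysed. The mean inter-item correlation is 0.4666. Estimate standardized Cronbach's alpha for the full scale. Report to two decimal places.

α = 0.78

Standardized α = k·r̄ / (1 + (k−1)·r̄) = 4 × 0.4666 / (1 + 3 × 0.4666)
  = 1.8664 / 2.3998 = 0.78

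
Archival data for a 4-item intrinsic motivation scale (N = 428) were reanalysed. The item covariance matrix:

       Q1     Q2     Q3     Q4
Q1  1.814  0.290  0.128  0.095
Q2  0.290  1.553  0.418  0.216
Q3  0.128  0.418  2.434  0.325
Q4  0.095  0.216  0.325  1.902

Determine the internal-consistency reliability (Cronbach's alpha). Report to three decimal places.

Σσᵢ² = 1.814 + 1.553 + 2.434 + 1.902 = 7.703
Σ_{i<j} σ_ij = 1.472
σ²_T = 7.703 + 2 × 1.472 = 10.647
α = (k/(k−1))·(1 − Σσᵢ²/σ²_T) = (4/3)·(1 − 7.703/10.647) = 0.369

Cronbach's alpha = 0.369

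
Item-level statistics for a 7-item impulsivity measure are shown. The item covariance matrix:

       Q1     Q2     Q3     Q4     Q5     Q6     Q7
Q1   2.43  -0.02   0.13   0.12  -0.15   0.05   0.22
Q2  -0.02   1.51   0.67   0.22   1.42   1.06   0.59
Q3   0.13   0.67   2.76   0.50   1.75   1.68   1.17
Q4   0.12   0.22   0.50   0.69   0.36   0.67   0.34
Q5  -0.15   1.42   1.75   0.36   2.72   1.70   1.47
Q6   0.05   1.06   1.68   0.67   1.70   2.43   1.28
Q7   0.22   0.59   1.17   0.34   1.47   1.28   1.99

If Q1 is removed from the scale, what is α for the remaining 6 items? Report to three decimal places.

α = 0.853

Remaining items: Q2, Q3, Q4, Q5, Q6, Q7 (k = 6).
Σσ²ᵢ = 1.51 + 2.76 + 0.69 + 2.72 + 2.43 + 1.99 = 12.10
σ²_T = 12.10 + 2 × 14.88 = 41.86
α (item deleted) = (6/5)·(1 − 12.10/41.86) = 0.853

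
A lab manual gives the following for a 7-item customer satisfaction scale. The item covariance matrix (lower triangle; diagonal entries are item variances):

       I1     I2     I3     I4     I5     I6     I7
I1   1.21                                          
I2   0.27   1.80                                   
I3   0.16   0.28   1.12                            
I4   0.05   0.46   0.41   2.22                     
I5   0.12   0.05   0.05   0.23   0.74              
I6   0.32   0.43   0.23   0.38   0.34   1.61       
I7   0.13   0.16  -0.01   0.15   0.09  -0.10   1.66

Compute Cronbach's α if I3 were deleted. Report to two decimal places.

α = 0.48

Remaining items: I1, I2, I4, I5, I6, I7 (k = 6).
sum of item variances = 1.21 + 1.80 + 2.22 + 0.74 + 1.61 + 1.66 = 9.24
total variance = 9.24 + 2 × 3.08 = 15.40
α (item deleted) = (6/5)·(1 − 9.24/15.40) = 0.48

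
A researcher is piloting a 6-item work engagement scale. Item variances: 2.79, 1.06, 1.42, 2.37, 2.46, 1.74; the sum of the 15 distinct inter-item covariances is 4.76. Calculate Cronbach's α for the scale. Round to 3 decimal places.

Cronbach's α = 0.535

ΣVar(i) = 2.79 + 1.06 + 1.42 + 2.37 + 2.46 + 1.74 = 11.84
Sum of distinct covariances = 4.76
Var(T) = ΣVar(i) + 2·Σcov = 11.84 + 2 × 4.76 = 21.36
α = (6/5)·(1 − 11.84/21.36) = 0.535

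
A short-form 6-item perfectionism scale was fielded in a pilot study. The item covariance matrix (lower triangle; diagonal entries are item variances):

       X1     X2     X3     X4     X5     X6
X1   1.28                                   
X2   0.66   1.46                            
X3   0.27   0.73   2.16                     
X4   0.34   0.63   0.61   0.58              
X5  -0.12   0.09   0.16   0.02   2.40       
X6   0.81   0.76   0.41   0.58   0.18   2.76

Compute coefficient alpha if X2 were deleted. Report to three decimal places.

Remaining items: X1, X3, X4, X5, X6 (k = 5).
Σσ²ᵢ = 1.28 + 2.16 + 0.58 + 2.40 + 2.76 = 9.18
σ²_total = 9.18 + 2 × 3.26 = 15.70
α (item deleted) = (5/4)·(1 − 9.18/15.70) = 0.519

coefficient alpha = 0.519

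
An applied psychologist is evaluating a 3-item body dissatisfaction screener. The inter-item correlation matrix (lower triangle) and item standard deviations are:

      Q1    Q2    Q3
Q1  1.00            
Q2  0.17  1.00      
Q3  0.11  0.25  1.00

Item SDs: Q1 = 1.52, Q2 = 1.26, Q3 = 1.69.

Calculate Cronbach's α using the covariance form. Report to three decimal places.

α = 0.379

Σσ²ᵢ = 1.52² + 1.26² + 1.69² = 6.7541
Covariances σ_ij = r_ij · s_i · s_j:
  σ(Q1,Q2) = 0.17 × 1.52 × 1.26 = 0.3256
  σ(Q1,Q3) = 0.11 × 1.52 × 1.69 = 0.2826
  σ(Q2,Q3) = 0.25 × 1.26 × 1.69 = 0.5323
σ²_T = Σσ²ᵢ + 2·Σσ_ij = 6.7541 + 2 × 1.1405 = 9.0351
α = (3/2)·(1 − 6.7541/9.0351) = 0.379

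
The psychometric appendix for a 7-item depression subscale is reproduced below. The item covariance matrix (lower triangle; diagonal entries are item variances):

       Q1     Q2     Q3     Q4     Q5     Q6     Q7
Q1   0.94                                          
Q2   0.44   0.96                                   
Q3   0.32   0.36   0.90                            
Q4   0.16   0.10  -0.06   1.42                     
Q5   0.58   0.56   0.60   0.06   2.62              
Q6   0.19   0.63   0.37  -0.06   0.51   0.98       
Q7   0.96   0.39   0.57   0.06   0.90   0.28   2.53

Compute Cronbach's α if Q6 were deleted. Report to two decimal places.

Remaining items: Q1, Q2, Q3, Q4, Q5, Q7 (k = 6).
Σσ²ᵢ = 0.94 + 0.96 + 0.90 + 1.42 + 2.62 + 2.53 = 9.37
σ²_T = 9.37 + 2 × 6.00 = 21.37
α (item deleted) = (6/5)·(1 − 9.37/21.37) = 0.67

α = 0.67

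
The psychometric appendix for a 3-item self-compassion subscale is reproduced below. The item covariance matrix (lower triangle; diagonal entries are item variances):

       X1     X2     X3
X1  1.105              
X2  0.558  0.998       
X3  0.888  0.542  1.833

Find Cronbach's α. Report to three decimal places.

sum of item variances = 1.105 + 0.998 + 1.833 = 3.936
Sum of off-diagonal covariances = 1.988
σ²_T = 3.936 + 2 × 1.988 = 7.912
α = (k/(k−1))·(1 − sum of item variances/σ²_T) = (3/2)·(1 − 3.936/7.912) = 0.754

Cronbach's α = 0.754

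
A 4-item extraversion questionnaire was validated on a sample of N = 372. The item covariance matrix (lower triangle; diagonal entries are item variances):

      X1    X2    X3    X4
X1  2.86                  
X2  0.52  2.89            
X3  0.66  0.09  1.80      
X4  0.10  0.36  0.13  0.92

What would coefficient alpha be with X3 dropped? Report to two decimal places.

Remaining items: X1, X2, X4 (k = 3).
ΣVar(i) = 2.86 + 2.89 + 0.92 = 6.67
Var(T) = 6.67 + 2 × 0.98 = 8.63
α (item deleted) = (3/2)·(1 − 6.67/8.63) = 0.34

coefficient alpha = 0.34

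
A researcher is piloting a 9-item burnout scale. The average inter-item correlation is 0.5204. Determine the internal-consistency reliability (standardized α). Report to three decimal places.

standardized α = 0.907

Standardized α = k·r̄ / (1 + (k−1)·r̄) = 9 × 0.5204 / (1 + 8 × 0.5204)
  = 4.6836 / 5.1632 = 0.907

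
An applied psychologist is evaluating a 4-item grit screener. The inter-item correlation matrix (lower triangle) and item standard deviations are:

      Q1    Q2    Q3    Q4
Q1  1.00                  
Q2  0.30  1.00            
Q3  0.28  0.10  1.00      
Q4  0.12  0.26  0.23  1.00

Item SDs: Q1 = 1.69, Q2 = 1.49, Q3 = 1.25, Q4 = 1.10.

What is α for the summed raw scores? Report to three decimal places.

Σσ²ᵢ = 1.69² + 1.49² + 1.25² + 1.10² = 7.8487
Covariances σ_ij = r_ij · s_i · s_j:
  σ(Q1,Q2) = 0.30 × 1.69 × 1.49 = 0.7554
  σ(Q1,Q3) = 0.28 × 1.69 × 1.25 = 0.5915
  σ(Q1,Q4) = 0.12 × 1.69 × 1.10 = 0.2231
  σ(Q2,Q3) = 0.10 × 1.49 × 1.25 = 0.1862
  σ(Q2,Q4) = 0.26 × 1.49 × 1.10 = 0.4261
  σ(Q3,Q4) = 0.23 × 1.25 × 1.10 = 0.3163
σ²_T = Σσ²ᵢ + 2·Σσ_ij = 7.8487 + 2 × 2.4986 = 12.8459
α = (4/3)·(1 − 7.8487/12.8459) = 0.519

α = 0.519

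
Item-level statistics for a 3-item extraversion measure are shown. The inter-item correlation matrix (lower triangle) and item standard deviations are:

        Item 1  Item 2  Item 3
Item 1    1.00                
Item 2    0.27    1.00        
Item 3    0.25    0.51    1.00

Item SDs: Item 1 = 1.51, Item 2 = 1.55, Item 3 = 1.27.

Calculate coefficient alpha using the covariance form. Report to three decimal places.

α = 0.603

Σσ²ᵢ = 1.51² + 1.55² + 1.27² = 6.2955
Covariances σ_ij = r_ij · s_i · s_j:
  σ(Item 1,Item 2) = 0.27 × 1.51 × 1.55 = 0.6319
  σ(Item 1,Item 3) = 0.25 × 1.51 × 1.27 = 0.4794
  σ(Item 2,Item 3) = 0.51 × 1.55 × 1.27 = 1.0039
σ²_T = Σσ²ᵢ + 2·Σσ_ij = 6.2955 + 2 × 2.1152 = 10.5259
α = (3/2)·(1 − 6.2955/10.5259) = 0.603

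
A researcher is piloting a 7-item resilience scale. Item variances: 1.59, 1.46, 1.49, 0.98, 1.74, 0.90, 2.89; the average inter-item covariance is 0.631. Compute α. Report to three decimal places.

sum of item variances = 1.59 + 1.46 + 1.49 + 0.98 + 1.74 + 0.90 + 2.89 = 11.05
Sum of the 21 distinct covariances = 21 × 0.631 = 13.251
Var(T) = sum of item variances + 2·Σcov = 11.05 + 2 × 13.251 = 37.552
α = (7/6)·(1 − 11.05/37.552) = 0.823

α = 0.823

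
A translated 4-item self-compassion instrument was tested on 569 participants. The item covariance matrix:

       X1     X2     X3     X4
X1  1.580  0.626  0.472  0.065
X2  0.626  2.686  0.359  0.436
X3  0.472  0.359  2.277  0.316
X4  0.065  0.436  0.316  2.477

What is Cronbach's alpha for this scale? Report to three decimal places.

ΣVar(i) = 1.580 + 2.686 + 2.277 + 2.477 = 9.020
Sum of the distinct covariances = 2.274
σ²_total = 9.020 + 2 × 2.274 = 13.568
α = (k/(k−1))·(1 − ΣVar(i)/σ²_total) = (4/3)·(1 − 9.020/13.568) = 0.447

α = 0.447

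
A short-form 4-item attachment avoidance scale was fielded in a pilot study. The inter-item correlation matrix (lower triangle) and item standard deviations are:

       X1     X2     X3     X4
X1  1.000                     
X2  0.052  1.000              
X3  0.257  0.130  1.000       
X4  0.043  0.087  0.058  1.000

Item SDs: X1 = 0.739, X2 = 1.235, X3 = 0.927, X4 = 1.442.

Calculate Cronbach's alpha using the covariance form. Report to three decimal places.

Σσ²ᵢ = 0.739² + 1.235² + 0.927² + 1.442² = 5.0100
Covariances σ_ij = r_ij · s_i · s_j:
  σ(X1,X2) = 0.052 × 0.739 × 1.235 = 0.0475
  σ(X1,X3) = 0.257 × 0.739 × 0.927 = 0.1761
  σ(X1,X4) = 0.043 × 0.739 × 1.442 = 0.0458
  σ(X2,X3) = 0.130 × 1.235 × 0.927 = 0.1488
  σ(X2,X4) = 0.087 × 1.235 × 1.442 = 0.1549
  σ(X3,X4) = 0.058 × 0.927 × 1.442 = 0.0775
σ²_T = Σσ²ᵢ + 2·Σσ_ij = 5.0100 + 2 × 0.6506 = 6.3112
α = (4/3)·(1 − 5.0100/6.3112) = 0.275

α = 0.275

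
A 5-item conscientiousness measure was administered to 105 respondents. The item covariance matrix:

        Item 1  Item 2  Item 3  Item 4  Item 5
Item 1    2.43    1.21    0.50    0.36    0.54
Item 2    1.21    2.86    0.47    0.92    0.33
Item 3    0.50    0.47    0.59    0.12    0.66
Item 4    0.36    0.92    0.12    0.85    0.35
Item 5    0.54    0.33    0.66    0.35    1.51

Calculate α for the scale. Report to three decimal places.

α = 0.712

Σσ²ᵢ = 2.43 + 2.86 + 0.59 + 0.85 + 1.51 = 8.24
Sum of the distinct covariances = 5.46
total variance = 8.24 + 2 × 5.46 = 19.16
α = (k/(k−1))·(1 − Σσ²ᵢ/total variance) = (5/4)·(1 − 8.24/19.16) = 0.712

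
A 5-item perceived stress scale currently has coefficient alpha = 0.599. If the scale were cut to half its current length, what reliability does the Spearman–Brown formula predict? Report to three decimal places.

Length factor m = 1/2
α' = m·α / (1 − (1−m)·α)
   = 1/2 × 0.599 / (1 − (1 − 1/2) × 0.599)
   = 0.2995 / 0.7005 = 0.428

predicted reliability = 0.428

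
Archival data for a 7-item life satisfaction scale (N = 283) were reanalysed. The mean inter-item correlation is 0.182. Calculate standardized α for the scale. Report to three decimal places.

α = 0.609

Standardized α = k·r̄ / (1 + (k−1)·r̄) = 7 × 0.182 / (1 + 6 × 0.182)
  = 1.2740 / 2.0920 = 0.609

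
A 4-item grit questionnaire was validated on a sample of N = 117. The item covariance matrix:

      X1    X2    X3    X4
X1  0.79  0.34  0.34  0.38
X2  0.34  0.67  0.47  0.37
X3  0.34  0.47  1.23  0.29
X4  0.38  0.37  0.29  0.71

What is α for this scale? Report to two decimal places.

α = 0.75

Σσᵢ² = 0.79 + 0.67 + 1.23 + 0.71 = 3.40
Sum of the distinct covariances = 2.19
σ²_total = 3.40 + 2 × 2.19 = 7.78
α = (k/(k−1))·(1 − Σσᵢ²/σ²_total) = (4/3)·(1 − 3.40/7.78) = 0.75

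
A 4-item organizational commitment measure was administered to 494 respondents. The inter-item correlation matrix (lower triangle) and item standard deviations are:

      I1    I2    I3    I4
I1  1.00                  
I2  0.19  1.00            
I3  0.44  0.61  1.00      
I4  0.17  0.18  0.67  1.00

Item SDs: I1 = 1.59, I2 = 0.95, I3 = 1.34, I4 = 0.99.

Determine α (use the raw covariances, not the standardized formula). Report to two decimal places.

Σσ²ᵢ = 1.59² + 0.95² + 1.34² + 0.99² = 6.2063
Covariances σ_ij = r_ij · s_i · s_j:
  σ(I1,I2) = 0.19 × 1.59 × 0.95 = 0.2870
  σ(I1,I3) = 0.44 × 1.59 × 1.34 = 0.9375
  σ(I1,I4) = 0.17 × 1.59 × 0.99 = 0.2676
  σ(I2,I3) = 0.61 × 0.95 × 1.34 = 0.7765
  σ(I2,I4) = 0.18 × 0.95 × 0.99 = 0.1693
  σ(I3,I4) = 0.67 × 1.34 × 0.99 = 0.8888
σ²_T = Σσ²ᵢ + 2·Σσ_ij = 6.2063 + 2 × 3.3267 = 12.8597
α = (4/3)·(1 − 6.2063/12.8597) = 0.69

α = 0.69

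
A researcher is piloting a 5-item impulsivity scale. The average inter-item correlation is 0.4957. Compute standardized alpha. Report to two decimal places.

standardized alpha = 0.83

Standardized α = k·r̄ / (1 + (k−1)·r̄) = 5 × 0.4957 / (1 + 4 × 0.4957)
  = 2.4785 / 2.9828 = 0.83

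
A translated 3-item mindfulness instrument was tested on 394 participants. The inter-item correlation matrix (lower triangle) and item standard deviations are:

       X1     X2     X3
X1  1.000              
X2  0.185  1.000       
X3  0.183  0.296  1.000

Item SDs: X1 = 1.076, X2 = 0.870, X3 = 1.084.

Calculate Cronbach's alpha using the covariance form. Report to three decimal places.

Cronbach's alpha = 0.452

Σσ²ᵢ = 1.076² + 0.870² + 1.084² = 3.0897
Covariances σ_ij = r_ij · s_i · s_j:
  σ(X1,X2) = 0.185 × 1.076 × 0.870 = 0.1732
  σ(X1,X3) = 0.183 × 1.076 × 1.084 = 0.2134
  σ(X2,X3) = 0.296 × 0.870 × 1.084 = 0.2792
σ²_T = Σσ²ᵢ + 2·Σσ_ij = 3.0897 + 2 × 0.6658 = 4.4213
α = (3/2)·(1 − 3.0897/4.4213) = 0.452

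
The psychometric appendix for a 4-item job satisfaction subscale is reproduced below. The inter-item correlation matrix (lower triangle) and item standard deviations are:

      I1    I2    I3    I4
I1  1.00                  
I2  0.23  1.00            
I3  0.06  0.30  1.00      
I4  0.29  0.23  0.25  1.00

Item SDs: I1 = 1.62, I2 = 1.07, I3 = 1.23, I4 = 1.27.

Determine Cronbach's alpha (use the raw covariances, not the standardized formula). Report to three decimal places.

Σσ²ᵢ = 1.62² + 1.07² + 1.23² + 1.27² = 6.8951
Covariances σ_ij = r_ij · s_i · s_j:
  σ(I1,I2) = 0.23 × 1.62 × 1.07 = 0.3987
  σ(I1,I3) = 0.06 × 1.62 × 1.23 = 0.1196
  σ(I1,I4) = 0.29 × 1.62 × 1.27 = 0.5966
  σ(I2,I3) = 0.30 × 1.07 × 1.23 = 0.3948
  σ(I2,I4) = 0.23 × 1.07 × 1.27 = 0.3125
  σ(I3,I4) = 0.25 × 1.23 × 1.27 = 0.3905
σ²_T = Σσ²ᵢ + 2·Σσ_ij = 6.8951 + 2 × 2.2127 = 11.3205
α = (4/3)·(1 − 6.8951/11.3205) = 0.521

Cronbach's alpha = 0.521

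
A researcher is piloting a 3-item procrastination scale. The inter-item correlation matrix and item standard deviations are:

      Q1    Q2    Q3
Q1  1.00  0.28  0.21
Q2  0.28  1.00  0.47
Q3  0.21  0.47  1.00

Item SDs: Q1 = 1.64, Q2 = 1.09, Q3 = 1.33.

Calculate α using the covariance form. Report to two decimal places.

Σσ²ᵢ = 1.64² + 1.09² + 1.33² = 5.6466
Covariances σ_ij = r_ij · s_i · s_j:
  σ(Q1,Q2) = 0.28 × 1.64 × 1.09 = 0.5005
  σ(Q1,Q3) = 0.21 × 1.64 × 1.33 = 0.4581
  σ(Q2,Q3) = 0.47 × 1.09 × 1.33 = 0.6814
σ²_T = Σσ²ᵢ + 2·Σσ_ij = 5.6466 + 2 × 1.6400 = 8.9266
α = (3/2)·(1 − 5.6466/8.9266) = 0.55

α = 0.55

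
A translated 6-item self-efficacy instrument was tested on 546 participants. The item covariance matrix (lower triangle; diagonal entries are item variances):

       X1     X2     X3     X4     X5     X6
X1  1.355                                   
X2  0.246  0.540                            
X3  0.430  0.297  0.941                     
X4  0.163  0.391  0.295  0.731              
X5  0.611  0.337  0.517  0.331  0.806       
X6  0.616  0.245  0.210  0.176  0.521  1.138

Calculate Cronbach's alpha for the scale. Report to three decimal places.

Σσᵢ² = 1.355 + 0.540 + 0.941 + 0.731 + 0.806 + 1.138 = 5.511
Sum of off-diagonal covariances = 5.386
σ²_T = 5.511 + 2 × 5.386 = 16.283
α = (k/(k−1))·(1 − Σσᵢ²/σ²_T) = (6/5)·(1 − 5.511/16.283) = 0.794

α = 0.794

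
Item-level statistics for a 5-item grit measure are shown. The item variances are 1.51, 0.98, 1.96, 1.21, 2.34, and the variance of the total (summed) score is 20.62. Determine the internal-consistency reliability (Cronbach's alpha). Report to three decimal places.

Cronbach's alpha = 0.765

Σσ²ᵢ = 1.51 + 0.98 + 1.96 + 1.21 + 2.34 = 8.00
α = (k/(k−1))·(1 − Σσ²ᵢ/σ²_total) = (5/4)·(1 − 8.00/20.62) = 0.765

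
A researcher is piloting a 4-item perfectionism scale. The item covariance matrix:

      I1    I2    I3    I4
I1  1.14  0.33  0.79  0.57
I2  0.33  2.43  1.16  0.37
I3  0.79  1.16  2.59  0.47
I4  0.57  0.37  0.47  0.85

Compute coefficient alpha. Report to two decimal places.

ΣVar(i) = 1.14 + 2.43 + 2.59 + 0.85 = 7.01
Sum of the distinct covariances = 3.69
σ²_T = 7.01 + 2 × 3.69 = 14.39
α = (k/(k−1))·(1 − ΣVar(i)/σ²_T) = (4/3)·(1 − 7.01/14.39) = 0.68

α = 0.68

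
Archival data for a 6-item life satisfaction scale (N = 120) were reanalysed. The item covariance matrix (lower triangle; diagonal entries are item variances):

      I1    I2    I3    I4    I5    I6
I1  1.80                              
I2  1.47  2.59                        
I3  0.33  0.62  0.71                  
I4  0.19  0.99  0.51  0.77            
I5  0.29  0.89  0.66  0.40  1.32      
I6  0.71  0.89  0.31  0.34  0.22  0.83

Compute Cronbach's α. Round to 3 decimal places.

α = 0.825

sum of item variances = 1.80 + 2.59 + 0.71 + 0.77 + 1.32 + 0.83 = 8.02
Sum of off-diagonal covariances = 8.82
σ²_total = 8.02 + 2 × 8.82 = 25.66
α = (k/(k−1))·(1 − sum of item variances/σ²_total) = (6/5)·(1 − 8.02/25.66) = 0.825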